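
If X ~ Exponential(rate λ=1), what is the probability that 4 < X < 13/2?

P(4 < X < 13/2) = ∫_{4}^{13/2} f(x) dx
where f(x) = e^{- x}
= - \frac{1}{e^{\frac{13}{2}}} + e^{-4}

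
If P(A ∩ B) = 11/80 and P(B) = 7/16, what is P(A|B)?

P(A|B) = P(A ∩ B) / P(B)
= (11/80) / (7/16)
= 11/35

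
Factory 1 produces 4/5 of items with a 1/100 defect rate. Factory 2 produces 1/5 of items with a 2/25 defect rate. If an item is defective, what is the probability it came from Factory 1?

Using Bayes' theorem:
P(F1) = 4/5, P(D|F1) = 1/100
P(F2) = 1/5, P(D|F2) = 2/25
P(D) = P(D|F1)P(F1) + P(D|F2)P(F2)
     = \frac{3}{125}
P(F1|D) = P(D|F1)P(F1) / P(D)
= \frac{1}{3}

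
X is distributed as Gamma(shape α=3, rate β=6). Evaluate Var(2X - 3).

For X ~ Gamma(shape α=3, rate β=6):
Var(X) = \frac{1}{12}
Var(2X - 3) = (2)² × Var(X) = 4 × \frac{1}{12} = \frac{1}{3}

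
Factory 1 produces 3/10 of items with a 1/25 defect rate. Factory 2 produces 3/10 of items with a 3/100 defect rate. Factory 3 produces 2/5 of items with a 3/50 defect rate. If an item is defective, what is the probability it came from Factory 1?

Using Bayes' theorem:
P(F1) = 3/10, P(D|F1) = 1/25
P(F2) = 3/10, P(D|F2) = 3/100
P(F3) = 2/5, P(D|F3) = 3/50
P(D) = P(D|F1)P(F1) + P(D|F2)P(F2) + P(D|F3)P(F3)
     = \frac{9}{200}
P(F1|D) = P(D|F1)P(F1) / P(D)
= \frac{4}{15}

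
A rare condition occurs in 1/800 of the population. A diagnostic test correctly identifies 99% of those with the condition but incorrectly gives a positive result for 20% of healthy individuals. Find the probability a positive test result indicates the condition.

Let D = the rare event, + = positive/flagged.
P(D) = 1/800
P(+|D) = 99/100
P(+|D') = 20/100 = 1/5
P(+) = P(+|D)P(D) + P(+|D')P(D')
     = \frac{99}{100} × \frac{1}{800} + \frac{1}{5} × \frac{799}{800}
     = \frac{16079}{80000}
P(D|+) = P(+|D)P(D)/P(+) = \frac{99}{16079}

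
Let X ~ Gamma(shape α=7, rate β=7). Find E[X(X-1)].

E[X(X-1)] = E[X² - X] = E[X²] - E[X]
E[X] = 1
E[X²] = Var(X) + (E[X])² = \frac{1}{7} + (1)² = \frac{8}{7}
E[X(X-1)] = \frac{8}{7} - 1 = \frac{1}{7}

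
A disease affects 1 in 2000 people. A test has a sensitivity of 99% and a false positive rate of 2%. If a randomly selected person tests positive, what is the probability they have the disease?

Let D = the rare event, + = positive/flagged.
P(D) = 1/2000
P(+|D) = 99/100
P(+|D') = 2/100 = 1/50
P(+) = P(+|D)P(D) + P(+|D')P(D')
     = \frac{99}{100} × \frac{1}{2000} + \frac{1}{50} × \frac{1999}{2000}
     = \frac{4097}{200000}
P(D|+) = P(+|D)P(D)/P(+) = \frac{99}{4097}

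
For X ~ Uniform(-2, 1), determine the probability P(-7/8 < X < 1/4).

P(-7/8 < X < 1/4) = ∫_{-7/8}^{1/4} f(x) dx
where f(x) = \frac{1}{3}
= \frac{3}{8}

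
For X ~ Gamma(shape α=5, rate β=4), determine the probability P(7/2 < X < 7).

P(7/2 < X < 7) = ∫_{7/2}^{7} f(x) dx
where f(x) = \frac{128 x^{4} e^{- 4 x}}{3}
= \frac{-89071 + 6513 e^{14}}{3 e^{28}}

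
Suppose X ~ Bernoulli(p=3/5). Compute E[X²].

Using the identity E[X²] = Var(X) + (E[X])²:
E[X] = \frac{3}{5}
Var(X) = \frac{6}{25}
E[X²] = \frac{6}{25} + (\frac{3}{5})²
= \frac{3}{5}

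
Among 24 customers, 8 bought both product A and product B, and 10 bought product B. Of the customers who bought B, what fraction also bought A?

P(A ∩ B) = 8/24 = 1/3
P(B) = 10/24 = 5/12
P(A|B) = P(A ∩ B) / P(B) = (1/3) / (5/12) = 4/5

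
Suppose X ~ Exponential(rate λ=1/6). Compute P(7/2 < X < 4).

P(7/2 < X < 4) = ∫_{7/2}^{4} f(x) dx
where f(x) = \frac{e^{- \frac{x}{6}}}{6}
= - \frac{1}{e^{\frac{2}{3}}} + e^{- \frac{7}{12}}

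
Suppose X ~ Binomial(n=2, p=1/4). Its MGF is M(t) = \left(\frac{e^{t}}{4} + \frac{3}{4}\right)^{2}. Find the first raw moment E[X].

To find E[X], compute M^(1)(0):
M^(1)(t) = \frac{\left(\frac{e^{t}}{4} + \frac{3}{4}\right) e^{t}}{2}
M^(1)(0) = \frac{1}{2}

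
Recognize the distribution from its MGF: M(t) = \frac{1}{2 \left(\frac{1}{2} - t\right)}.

The MGF M(t) = \frac{1}{2 \left(\frac{1}{2} - t\right)} is the standard form for the Exponential distribution.
Comparing with the known MGF formula identifies: Exponential(rate λ=1/2)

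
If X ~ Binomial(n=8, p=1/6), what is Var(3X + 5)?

For X ~ Binomial(n=8, p=1/6):
Var(X) = \frac{10}{9}
Var(3X + 5) = (3)² × Var(X) = 9 × \frac{10}{9} = 10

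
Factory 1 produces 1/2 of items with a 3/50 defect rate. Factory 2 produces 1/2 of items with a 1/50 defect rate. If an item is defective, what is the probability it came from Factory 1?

Using Bayes' theorem:
P(F1) = 1/2, P(D|F1) = 3/50
P(F2) = 1/2, P(D|F2) = 1/50
P(D) = P(D|F1)P(F1) + P(D|F2)P(F2)
     = \frac{1}{25}
P(F1|D) = P(D|F1)P(F1) / P(D)
= \frac{3}{4}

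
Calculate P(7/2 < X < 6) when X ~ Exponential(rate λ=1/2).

P(7/2 < X < 6) = ∫_{7/2}^{6} f(x) dx
where f(x) = \frac{e^{- \frac{x}{2}}}{2}
= - \frac{1}{e^{3}} + e^{- \frac{7}{4}}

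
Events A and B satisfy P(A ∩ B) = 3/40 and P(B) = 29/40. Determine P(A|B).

P(A|B) = P(A ∩ B) / P(B)
= (3/40) / (29/40)
= 3/29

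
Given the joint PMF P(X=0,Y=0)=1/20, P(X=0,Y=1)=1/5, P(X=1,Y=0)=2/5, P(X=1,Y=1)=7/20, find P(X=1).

P(X=1) = P(X=1,Y=0) + P(X=1,Y=1)
= 2/5 + 7/20
= 3/4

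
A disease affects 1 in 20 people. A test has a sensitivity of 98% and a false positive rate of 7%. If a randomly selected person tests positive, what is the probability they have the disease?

Let D = the rare event, + = positive/flagged.
P(D) = 1/20
P(+|D) = 98/100 = 49/50
P(+|D') = 7/100
P(+) = P(+|D)P(D) + P(+|D')P(D')
     = \frac{49}{50} × \frac{1}{20} + \frac{7}{100} × \frac{19}{20}
     = \frac{231}{2000}
P(D|+) = P(+|D)P(D)/P(+) = \frac{14}{33}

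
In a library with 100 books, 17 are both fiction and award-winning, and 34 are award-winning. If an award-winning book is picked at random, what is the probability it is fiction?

P(A ∩ B) = 17/100
P(B) = 34/100 = 17/50
P(A|B) = P(A ∩ B) / P(B) = (17/100) / (17/50) = 1/2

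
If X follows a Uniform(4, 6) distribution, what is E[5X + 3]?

For X ~ Uniform(4, 6):
E[X] = 5
E[5X + 3] = 5 × E[X] + 3 = 28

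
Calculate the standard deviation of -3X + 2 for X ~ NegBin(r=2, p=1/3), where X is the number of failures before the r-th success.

For X ~ NegBin(r=2, p=1/3), where X is the number of failures before the r-th success:
Var(X) = 12
SD(X) = √(Var(X)) = √(12) = 2 \sqrt{3}
SD(-3X + 2) = |-3| × SD(X) = 3 × 2 \sqrt{3} = 6 \sqrt{3}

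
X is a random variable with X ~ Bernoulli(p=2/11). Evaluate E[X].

For X ~ Bernoulli(p=2/11), the expected value is:
E[X] = \frac{2}{11}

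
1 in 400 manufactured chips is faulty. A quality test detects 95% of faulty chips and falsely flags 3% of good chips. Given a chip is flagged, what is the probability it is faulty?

Let D = the rare event, + = positive/flagged.
P(D) = 1/400
P(+|D) = 95/100 = 19/20
P(+|D') = 3/100
P(+) = P(+|D)P(D) + P(+|D')P(D')
     = \frac{19}{20} × \frac{1}{400} + \frac{3}{100} × \frac{399}{400}
     = \frac{323}{10000}
P(D|+) = P(+|D)P(D)/P(+) = \frac{5}{68}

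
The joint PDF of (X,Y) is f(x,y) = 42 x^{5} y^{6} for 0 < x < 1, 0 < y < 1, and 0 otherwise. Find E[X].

E[X] = ∫_0^1 ∫_0^1 x × f(x,y) dy dx
= ∫_0^1 ∫_0^1 x × (42 x^{5} y^{6}) dy dx
= \frac{6}{7}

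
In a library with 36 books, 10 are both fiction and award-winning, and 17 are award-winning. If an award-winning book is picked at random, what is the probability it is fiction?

P(A ∩ B) = 10/36 = 5/18
P(B) = 17/36
P(A|B) = P(A ∩ B) / P(B) = (5/18) / (17/36) = 10/17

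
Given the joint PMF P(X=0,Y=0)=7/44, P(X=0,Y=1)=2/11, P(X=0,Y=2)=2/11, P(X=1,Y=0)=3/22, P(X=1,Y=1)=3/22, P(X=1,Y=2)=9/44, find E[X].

First find marginal of X:
P(X=0) = 23/44
P(X=1) = 21/44
E[X] = 0 × 23/44 + 1 × 21/44 = 21/44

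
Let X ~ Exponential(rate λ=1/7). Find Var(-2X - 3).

For X ~ Exponential(rate λ=1/7):
Var(X) = 49
Var(-2X - 3) = (-2)² × Var(X) = 4 × 49 = 196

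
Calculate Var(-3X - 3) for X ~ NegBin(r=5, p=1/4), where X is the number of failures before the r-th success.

For X ~ NegBin(r=5, p=1/4), where X is the number of failures before the r-th success:
Var(X) = 60
Var(-3X - 3) = (-3)² × Var(X) = 9 × 60 = 540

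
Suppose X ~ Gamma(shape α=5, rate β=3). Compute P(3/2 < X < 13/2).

P(3/2 < X < 13/2) = ∫_{3/2}^{13/2} f(x) dx
where f(x) = \frac{81 x^{4} e^{- 3 x}}{8}
= \frac{-956291 + 6131 e^{15}}{128 e^{\frac{39}{2}}}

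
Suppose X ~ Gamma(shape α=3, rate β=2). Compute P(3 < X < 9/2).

P(3 < X < 9/2) = ∫_{3}^{9/2} f(x) dx
where f(x) = 4 x^{2} e^{- 2 x}
= \frac{-101 + 50 e^{3}}{2 e^{9}}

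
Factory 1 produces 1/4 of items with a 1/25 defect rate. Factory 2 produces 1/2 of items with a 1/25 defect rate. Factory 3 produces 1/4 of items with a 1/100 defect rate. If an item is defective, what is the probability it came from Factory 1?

Using Bayes' theorem:
P(F1) = 1/4, P(D|F1) = 1/25
P(F2) = 1/2, P(D|F2) = 1/25
P(F3) = 1/4, P(D|F3) = 1/100
P(D) = P(D|F1)P(F1) + P(D|F2)P(F2) + P(D|F3)P(F3)
     = \frac{13}{400}
P(F1|D) = P(D|F1)P(F1) / P(D)
= \frac{4}{13}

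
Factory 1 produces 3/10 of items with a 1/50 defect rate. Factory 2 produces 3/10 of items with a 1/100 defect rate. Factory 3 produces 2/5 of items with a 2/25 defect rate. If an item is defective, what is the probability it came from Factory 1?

Using Bayes' theorem:
P(F1) = 3/10, P(D|F1) = 1/50
P(F2) = 3/10, P(D|F2) = 1/100
P(F3) = 2/5, P(D|F3) = 2/25
P(D) = P(D|F1)P(F1) + P(D|F2)P(F2) + P(D|F3)P(F3)
     = \frac{41}{1000}
P(F1|D) = P(D|F1)P(F1) / P(D)
= \frac{6}{41}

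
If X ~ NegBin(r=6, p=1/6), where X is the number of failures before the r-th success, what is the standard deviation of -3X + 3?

For X ~ NegBin(r=6, p=1/6), where X is the number of failures before the r-th success:
Var(X) = 180
SD(X) = √(Var(X)) = √(180) = 6 \sqrt{5}
SD(-3X + 3) = |-3| × SD(X) = 3 × 6 \sqrt{5} = 18 \sqrt{5}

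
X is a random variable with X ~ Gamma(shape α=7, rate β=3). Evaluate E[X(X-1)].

E[X(X-1)] = E[X² - X] = E[X²] - E[X]
E[X] = \frac{7}{3}
E[X²] = Var(X) + (E[X])² = \frac{7}{9} + (\frac{7}{3})² = \frac{56}{9}
E[X(X-1)] = \frac{56}{9} - \frac{7}{3} = \frac{35}{9}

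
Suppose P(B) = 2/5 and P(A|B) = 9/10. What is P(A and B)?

By definition, P(A|B) = P(A ∩ B) / P(B)
So P(A ∩ B) = P(A|B) × P(B)
= 9/10 × 2/5
= 9/25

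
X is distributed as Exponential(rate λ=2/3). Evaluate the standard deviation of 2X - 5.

For X ~ Exponential(rate λ=2/3):
Var(X) = \frac{9}{4}
SD(X) = √(Var(X)) = √(\frac{9}{4}) = \frac{3}{2}
SD(2X - 5) = |2| × SD(X) = 2 × \frac{3}{2} = 3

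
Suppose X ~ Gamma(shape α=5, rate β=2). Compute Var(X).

For X ~ Gamma(shape α=5, rate β=2):
Var(X) = \frac{5}{4}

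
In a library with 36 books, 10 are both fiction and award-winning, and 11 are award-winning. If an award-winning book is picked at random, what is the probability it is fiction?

P(A ∩ B) = 10/36 = 5/18
P(B) = 11/36
P(A|B) = P(A ∩ B) / P(B) = (5/18) / (11/36) = 10/11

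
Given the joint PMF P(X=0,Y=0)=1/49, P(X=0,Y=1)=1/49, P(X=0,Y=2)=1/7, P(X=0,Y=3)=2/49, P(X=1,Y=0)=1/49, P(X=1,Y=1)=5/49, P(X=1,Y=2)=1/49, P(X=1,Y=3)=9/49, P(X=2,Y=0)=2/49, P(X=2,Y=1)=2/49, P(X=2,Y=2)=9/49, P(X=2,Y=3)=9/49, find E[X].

First find marginal of X:
P(X=0) = 11/49
P(X=1) = 16/49
P(X=2) = 22/49
E[X] = 0 × 11/49 + 1 × 16/49 + 2 × 22/49 = 60/49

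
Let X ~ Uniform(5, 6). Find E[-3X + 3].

For X ~ Uniform(5, 6):
E[X] = \frac{11}{2}
E[-3X + 3] = -3 × E[X] + 3 = - \frac{27}{2}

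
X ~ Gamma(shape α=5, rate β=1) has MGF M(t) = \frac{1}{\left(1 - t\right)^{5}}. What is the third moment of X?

To find E[X^3], compute M^(3)(0):
M^(1)(t) = \frac{5}{\left(1 - t\right)^{6}}
M^(2)(t) = \frac{30}{\left(1 - t\right)^{7}}
M^(3)(t) = \frac{210}{\left(1 - t\right)^{8}}
M^(3)(0) = 210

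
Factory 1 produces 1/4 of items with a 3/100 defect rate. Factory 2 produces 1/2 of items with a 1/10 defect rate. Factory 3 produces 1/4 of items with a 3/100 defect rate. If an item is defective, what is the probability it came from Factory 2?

Using Bayes' theorem:
P(F1) = 1/4, P(D|F1) = 3/100
P(F2) = 1/2, P(D|F2) = 1/10
P(F3) = 1/4, P(D|F3) = 3/100
P(D) = P(D|F1)P(F1) + P(D|F2)P(F2) + P(D|F3)P(F3)
     = \frac{13}{200}
P(F2|D) = P(D|F2)P(F2) / P(D)
= \frac{10}{13}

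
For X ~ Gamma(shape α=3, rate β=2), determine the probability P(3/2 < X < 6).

P(3/2 < X < 6) = ∫_{3/2}^{6} f(x) dx
where f(x) = 4 x^{2} e^{- 2 x}
= \frac{17 \left(-10 + e^{9}\right)}{2 e^{12}}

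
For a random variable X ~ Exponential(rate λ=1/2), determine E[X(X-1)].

E[X(X-1)] = E[X² - X] = E[X²] - E[X]
E[X] = 2
E[X²] = Var(X) + (E[X])² = 4 + (2)² = 8
E[X(X-1)] = 8 - 2 = 6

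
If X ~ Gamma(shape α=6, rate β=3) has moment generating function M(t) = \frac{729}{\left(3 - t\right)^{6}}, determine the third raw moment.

To find E[X^3], compute M^(3)(0):
M^(1)(t) = \frac{4374}{\left(3 - t\right)^{7}}
M^(2)(t) = \frac{30618}{\left(3 - t\right)^{8}}
M^(3)(t) = \frac{244944}{\left(3 - t\right)^{9}}
M^(3)(0) = \frac{112}{9}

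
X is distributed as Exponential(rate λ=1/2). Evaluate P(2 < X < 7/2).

P(2 < X < 7/2) = ∫_{2}^{7/2} f(x) dx
where f(x) = \frac{e^{- \frac{x}{2}}}{2}
= - \frac{1}{e^{\frac{7}{4}}} + e^{-1}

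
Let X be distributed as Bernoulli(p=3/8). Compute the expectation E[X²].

Using the identity E[X²] = Var(X) + (E[X])²:
E[X] = \frac{3}{8}
Var(X) = \frac{15}{64}
E[X²] = \frac{15}{64} + (\frac{3}{8})²
= \frac{3}{8}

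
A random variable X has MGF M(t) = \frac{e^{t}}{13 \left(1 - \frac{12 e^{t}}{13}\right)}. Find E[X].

To find E[X], compute M^(1)(0):
M^(1)(t) = \frac{e^{t}}{13 \left(1 - \frac{12 e^{t}}{13}\right)} + \frac{12 e^{2 t}}{169 \left(1 - \frac{12 e^{t}}{13}\right)^{2}}
M^(1)(0) = 13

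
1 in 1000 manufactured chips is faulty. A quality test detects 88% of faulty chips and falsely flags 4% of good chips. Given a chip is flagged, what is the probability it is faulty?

Let D = the rare event, + = positive/flagged.
P(D) = 1/1000
P(+|D) = 88/100 = 22/25
P(+|D') = 4/100 = 1/25
P(+) = P(+|D)P(D) + P(+|D')P(D')
     = \frac{22}{25} × \frac{1}{1000} + \frac{1}{25} × \frac{999}{1000}
     = \frac{1021}{25000}
P(D|+) = P(+|D)P(D)/P(+) = \frac{22}{1021}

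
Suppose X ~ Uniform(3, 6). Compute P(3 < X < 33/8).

P(3 < X < 33/8) = ∫_{3}^{33/8} f(x) dx
where f(x) = \frac{1}{3}
= \frac{3}{8}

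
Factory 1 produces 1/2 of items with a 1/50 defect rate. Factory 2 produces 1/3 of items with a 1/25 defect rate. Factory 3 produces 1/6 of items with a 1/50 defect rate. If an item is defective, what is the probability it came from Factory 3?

Using Bayes' theorem:
P(F1) = 1/2, P(D|F1) = 1/50
P(F2) = 1/3, P(D|F2) = 1/25
P(F3) = 1/6, P(D|F3) = 1/50
P(D) = P(D|F1)P(F1) + P(D|F2)P(F2) + P(D|F3)P(F3)
     = \frac{2}{75}
P(F3|D) = P(D|F3)P(F3) / P(D)
= \frac{1}{8}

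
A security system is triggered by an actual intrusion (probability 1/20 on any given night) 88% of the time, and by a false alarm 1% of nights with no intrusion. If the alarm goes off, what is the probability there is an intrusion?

Let D = the rare event, + = positive/flagged.
P(D) = 1/20
P(+|D) = 88/100 = 22/25
P(+|D') = 1/100
P(+) = P(+|D)P(D) + P(+|D')P(D')
     = \frac{22}{25} × \frac{1}{20} + \frac{1}{100} × \frac{19}{20}
     = \frac{107}{2000}
P(D|+) = P(+|D)P(D)/P(+) = \frac{88}{107}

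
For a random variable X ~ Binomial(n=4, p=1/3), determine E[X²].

Using the identity E[X²] = Var(X) + (E[X])²:
E[X] = \frac{4}{3}
Var(X) = \frac{8}{9}
E[X²] = \frac{8}{9} + (\frac{4}{3})²
= \frac{8}{3}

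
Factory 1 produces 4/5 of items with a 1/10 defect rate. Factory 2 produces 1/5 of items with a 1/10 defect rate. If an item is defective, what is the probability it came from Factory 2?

Using Bayes' theorem:
P(F1) = 4/5, P(D|F1) = 1/10
P(F2) = 1/5, P(D|F2) = 1/10
P(D) = P(D|F1)P(F1) + P(D|F2)P(F2)
     = \frac{1}{10}
P(F2|D) = P(D|F2)P(F2) / P(D)
= \frac{1}{5}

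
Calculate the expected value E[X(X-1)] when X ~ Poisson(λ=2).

E[X(X-1)] = E[X² - X] = E[X²] - E[X]
E[X] = 2
E[X²] = Var(X) + (E[X])² = 2 + (2)² = 6
E[X(X-1)] = 6 - 2 = 4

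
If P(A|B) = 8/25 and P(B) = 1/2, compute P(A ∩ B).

By definition, P(A|B) = P(A ∩ B) / P(B)
So P(A ∩ B) = P(A|B) × P(B)
= 8/25 × 1/2
= 4/25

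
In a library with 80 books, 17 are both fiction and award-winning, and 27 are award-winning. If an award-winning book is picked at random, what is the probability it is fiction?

P(A ∩ B) = 17/80
P(B) = 27/80
P(A|B) = P(A ∩ B) / P(B) = (17/80) / (27/80) = 17/27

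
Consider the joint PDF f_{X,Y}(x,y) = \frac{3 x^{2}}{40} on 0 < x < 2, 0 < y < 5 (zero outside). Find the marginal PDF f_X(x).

f_X(x) = ∫_0^5 f(x,y) dy
= ∫_0^5 \frac{3 x^{2}}{40} dy
= \frac{3 x^{2}}{8} for 0 < x < 2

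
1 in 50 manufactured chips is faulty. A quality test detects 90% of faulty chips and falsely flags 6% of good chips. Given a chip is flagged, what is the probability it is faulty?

Let D = the rare event, + = positive/flagged.
P(D) = 1/50
P(+|D) = 90/100 = 9/10
P(+|D') = 6/100 = 3/50
P(+) = P(+|D)P(D) + P(+|D')P(D')
     = \frac{9}{10} × \frac{1}{50} + \frac{3}{50} × \frac{49}{50}
     = \frac{48}{625}
P(D|+) = P(+|D)P(D)/P(+) = \frac{15}{64}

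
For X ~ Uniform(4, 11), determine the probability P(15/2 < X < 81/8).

P(15/2 < X < 81/8) = ∫_{15/2}^{81/8} f(x) dx
where f(x) = \frac{1}{7}
= \frac{3}{8}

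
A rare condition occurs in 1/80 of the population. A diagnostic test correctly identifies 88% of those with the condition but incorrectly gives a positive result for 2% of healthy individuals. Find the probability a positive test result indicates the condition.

Let D = the rare event, + = positive/flagged.
P(D) = 1/80
P(+|D) = 88/100 = 22/25
P(+|D') = 2/100 = 1/50
P(+) = P(+|D)P(D) + P(+|D')P(D')
     = \frac{22}{25} × \frac{1}{80} + \frac{1}{50} × \frac{79}{80}
     = \frac{123}{4000}
P(D|+) = P(+|D)P(D)/P(+) = \frac{44}{123}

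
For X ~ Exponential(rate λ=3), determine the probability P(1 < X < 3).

P(1 < X < 3) = ∫_{1}^{3} f(x) dx
where f(x) = 3 e^{- 3 x}
= - \frac{1 - e^{6}}{e^{9}}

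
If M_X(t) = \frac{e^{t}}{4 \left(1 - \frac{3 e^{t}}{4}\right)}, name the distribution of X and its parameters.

The MGF M(t) = \frac{e^{t}}{4 \left(1 - \frac{3 e^{t}}{4}\right)} is the standard form for the Geometric distribution.
Comparing with the known MGF formula identifies: Geometric(p=1/4), X = trial number of first success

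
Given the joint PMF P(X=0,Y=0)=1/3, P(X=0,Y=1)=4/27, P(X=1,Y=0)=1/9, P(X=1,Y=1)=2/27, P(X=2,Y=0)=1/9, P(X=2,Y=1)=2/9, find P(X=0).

P(X=0) = P(X=0,Y=0) + P(X=0,Y=1)
= 1/3 + 4/27
= 13/27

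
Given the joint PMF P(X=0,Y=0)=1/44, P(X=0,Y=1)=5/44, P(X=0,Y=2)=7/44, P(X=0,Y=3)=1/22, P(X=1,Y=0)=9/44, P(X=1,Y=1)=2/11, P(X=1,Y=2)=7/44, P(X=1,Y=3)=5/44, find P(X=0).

P(X=0) = P(X=0,Y=0) + P(X=0,Y=1) + P(X=0,Y=2) + P(X=0,Y=3)
= 1/44 + 5/44 + 7/44 + 1/22
= 15/44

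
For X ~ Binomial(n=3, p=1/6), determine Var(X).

For X ~ Binomial(n=3, p=1/6):
Var(X) = \frac{5}{12}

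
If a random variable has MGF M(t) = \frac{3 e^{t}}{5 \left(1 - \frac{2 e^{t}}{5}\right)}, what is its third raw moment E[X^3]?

To find E[X^3], compute M^(3)(0):
M^(1)(t) = \frac{3 e^{t}}{5 \left(1 - \frac{2 e^{t}}{5}\right)} + \frac{6 e^{2 t}}{25 \left(1 - \frac{2 e^{t}}{5}\right)^{2}}
M^(2)(t) = \frac{3 e^{t}}{5 \left(1 - \frac{2 e^{t}}{5}\right)} + \frac{18 e^{2 t}}{25 \left(1 - \frac{2 e^{t}}{5}\right)^{2}} + \frac{24 e^{3 t}}{125 \left(1 - \frac{2 e^{t}}{5}\right)^{3}}
M^(3)(t) = \frac{3 e^{t}}{5 \left(1 - \frac{2 e^{t}}{5}\right)} + \frac{42 e^{2 t}}{25 \left(1 - \frac{2 e^{t}}{5}\right)^{2}} + \frac{144 e^{3 t}}{125 \left(1 - \frac{2 e^{t}}{5}\right)^{3}} + \frac{144 e^{4 t}}{625 \left(1 - \frac{2 e^{t}}{5}\right)^{4}}
M^(3)(0) = \frac{115}{9}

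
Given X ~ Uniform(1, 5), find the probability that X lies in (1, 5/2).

P(1 < X < 5/2) = ∫_{1}^{5/2} f(x) dx
where f(x) = \frac{1}{4}
= \frac{3}{8}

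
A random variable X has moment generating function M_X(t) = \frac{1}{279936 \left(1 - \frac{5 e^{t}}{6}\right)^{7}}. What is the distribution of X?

The MGF M(t) = \frac{1}{279936 \left(1 - \frac{5 e^{t}}{6}\right)^{7}} is the standard form for the NegativeBinomial distribution.
Comparing with the known MGF formula identifies: NegBin(r=7, p=1/6), X = failures before r-th success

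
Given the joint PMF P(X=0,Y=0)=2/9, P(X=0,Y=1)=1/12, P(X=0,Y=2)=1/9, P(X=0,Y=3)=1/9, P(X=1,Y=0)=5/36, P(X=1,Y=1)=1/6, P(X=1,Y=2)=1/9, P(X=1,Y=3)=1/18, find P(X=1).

P(X=1) = P(X=1,Y=0) + P(X=1,Y=1) + P(X=1,Y=2) + P(X=1,Y=3)
= 5/36 + 1/6 + 1/9 + 1/18
= 17/36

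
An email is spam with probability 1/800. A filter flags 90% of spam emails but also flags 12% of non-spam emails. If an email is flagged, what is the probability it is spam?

Let D = the rare event, + = positive/flagged.
P(D) = 1/800
P(+|D) = 90/100 = 9/10
P(+|D') = 12/100 = 3/25
P(+) = P(+|D)P(D) + P(+|D')P(D')
     = \frac{9}{10} × \frac{1}{800} + \frac{3}{25} × \frac{799}{800}
     = \frac{4839}{40000}
P(D|+) = P(+|D)P(D)/P(+) = \frac{15}{1613}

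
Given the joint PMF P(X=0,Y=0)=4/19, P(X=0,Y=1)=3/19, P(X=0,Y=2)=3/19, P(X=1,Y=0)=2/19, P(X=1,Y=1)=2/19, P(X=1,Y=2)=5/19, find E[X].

First find marginal of X:
P(X=0) = 10/19
P(X=1) = 9/19
E[X] = 0 × 10/19 + 1 × 9/19 = 9/19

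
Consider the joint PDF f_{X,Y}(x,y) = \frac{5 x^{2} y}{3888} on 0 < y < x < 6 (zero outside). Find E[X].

f_X(x) = ∫_0^x \frac{5 x^{2} y}{3888} dy = \frac{5 x^{4}}{7776}
E[X] = ∫_0^6 x × (\frac{5 x^{4}}{7776}) dx = 5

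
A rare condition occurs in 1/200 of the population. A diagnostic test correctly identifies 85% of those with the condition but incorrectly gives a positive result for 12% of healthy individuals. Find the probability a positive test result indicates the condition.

Let D = the rare event, + = positive/flagged.
P(D) = 1/200
P(+|D) = 85/100 = 17/20
P(+|D') = 12/100 = 3/25
P(+) = P(+|D)P(D) + P(+|D')P(D')
     = \frac{17}{20} × \frac{1}{200} + \frac{3}{25} × \frac{199}{200}
     = \frac{2473}{20000}
P(D|+) = P(+|D)P(D)/P(+) = \frac{85}{2473}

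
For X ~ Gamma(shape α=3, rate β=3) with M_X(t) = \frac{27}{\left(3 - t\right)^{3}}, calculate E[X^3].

To find E[X^3], compute M^(3)(0):
M^(1)(t) = \frac{81}{\left(3 - t\right)^{4}}
M^(2)(t) = \frac{324}{\left(3 - t\right)^{5}}
M^(3)(t) = \frac{1620}{\left(3 - t\right)^{6}}
M^(3)(0) = \frac{20}{9}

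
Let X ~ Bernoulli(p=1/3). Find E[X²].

Using the identity E[X²] = Var(X) + (E[X])²:
E[X] = \frac{1}{3}
Var(X) = \frac{2}{9}
E[X²] = \frac{2}{9} + (\frac{1}{3})²
= \frac{1}{3}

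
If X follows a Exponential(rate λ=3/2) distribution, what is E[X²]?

Using the identity E[X²] = Var(X) + (E[X])²:
E[X] = \frac{2}{3}
Var(X) = \frac{4}{9}
E[X²] = \frac{4}{9} + (\frac{2}{3})²
= \frac{8}{9}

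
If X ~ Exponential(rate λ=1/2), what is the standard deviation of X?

For X ~ Exponential(rate λ=1/2):
Var(X) = 4
SD(X) = √(Var(X)) = √(4) = 2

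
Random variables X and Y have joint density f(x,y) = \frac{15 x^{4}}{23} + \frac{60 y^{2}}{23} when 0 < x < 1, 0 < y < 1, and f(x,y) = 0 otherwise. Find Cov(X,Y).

E[XY] = ∫∫ xy × f(x,y) dx dy = \frac{35}{92}
E[X] = \frac{25}{46}
E[Y] = \frac{33}{46}
Cov(X,Y) = E[XY] - E[X]E[Y] = - \frac{5}{529}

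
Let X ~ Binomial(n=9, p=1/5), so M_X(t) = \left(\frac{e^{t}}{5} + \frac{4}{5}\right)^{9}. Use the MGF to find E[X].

To find E[X], compute M^(1)(0):
M^(1)(t) = \frac{9 \left(\frac{e^{t}}{5} + \frac{4}{5}\right)^{8} e^{t}}{5}
M^(1)(0) = \frac{9}{5}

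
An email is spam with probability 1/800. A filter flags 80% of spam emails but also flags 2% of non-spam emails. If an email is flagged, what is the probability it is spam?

Let D = the rare event, + = positive/flagged.
P(D) = 1/800
P(+|D) = 80/100 = 4/5
P(+|D') = 2/100 = 1/50
P(+) = P(+|D)P(D) + P(+|D')P(D')
     = \frac{4}{5} × \frac{1}{800} + \frac{1}{50} × \frac{799}{800}
     = \frac{839}{40000}
P(D|+) = P(+|D)P(D)/P(+) = \frac{40}{839}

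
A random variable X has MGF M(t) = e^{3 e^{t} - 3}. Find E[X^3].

To find E[X^3], compute M^(3)(0):
M^(1)(t) = 3 e^{t} e^{3 e^{t} - 3}
M^(2)(t) = 9 e^{2 t} e^{3 e^{t} - 3} + 3 e^{t} e^{3 e^{t} - 3}
M^(3)(t) = 27 e^{3 t} e^{3 e^{t} - 3} + 27 e^{2 t} e^{3 e^{t} - 3} + 3 e^{t} e^{3 e^{t} - 3}
M^(3)(0) = 57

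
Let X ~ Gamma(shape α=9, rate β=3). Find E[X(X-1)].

E[X(X-1)] = E[X² - X] = E[X²] - E[X]
E[X] = 3
E[X²] = Var(X) + (E[X])² = 1 + (3)² = 10
E[X(X-1)] = 10 - 3 = 7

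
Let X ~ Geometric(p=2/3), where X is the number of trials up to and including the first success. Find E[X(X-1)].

E[X(X-1)] = E[X² - X] = E[X²] - E[X]
E[X] = \frac{3}{2}
E[X²] = Var(X) + (E[X])² = \frac{3}{4} + (\frac{3}{2})² = 3
E[X(X-1)] = 3 - \frac{3}{2} = \frac{3}{2}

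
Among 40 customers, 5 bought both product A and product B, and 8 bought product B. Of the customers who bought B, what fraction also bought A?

P(A ∩ B) = 5/40 = 1/8
P(B) = 8/40 = 1/5
P(A|B) = P(A ∩ B) / P(B) = (1/8) / (1/5) = 5/8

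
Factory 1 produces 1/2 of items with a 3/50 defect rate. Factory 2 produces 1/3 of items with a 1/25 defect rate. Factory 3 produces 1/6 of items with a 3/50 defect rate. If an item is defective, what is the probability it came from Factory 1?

Using Bayes' theorem:
P(F1) = 1/2, P(D|F1) = 3/50
P(F2) = 1/3, P(D|F2) = 1/25
P(F3) = 1/6, P(D|F3) = 3/50
P(D) = P(D|F1)P(F1) + P(D|F2)P(F2) + P(D|F3)P(F3)
     = \frac{4}{75}
P(F1|D) = P(D|F1)P(F1) / P(D)
= \frac{9}{16}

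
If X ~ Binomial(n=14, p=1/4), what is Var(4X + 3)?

For X ~ Binomial(n=14, p=1/4):
Var(X) = \frac{21}{8}
Var(4X + 3) = (4)² × Var(X) = 16 × \frac{21}{8} = 42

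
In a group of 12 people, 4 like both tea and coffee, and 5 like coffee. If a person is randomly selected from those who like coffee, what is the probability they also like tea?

P(A ∩ B) = 4/12 = 1/3
P(B) = 5/12
P(A|B) = P(A ∩ B) / P(B) = (1/3) / (5/12) = 4/5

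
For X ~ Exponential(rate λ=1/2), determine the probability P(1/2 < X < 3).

P(1/2 < X < 3) = ∫_{1/2}^{3} f(x) dx
where f(x) = \frac{e^{- \frac{x}{2}}}{2}
= - \frac{1}{e^{\frac{3}{2}}} + e^{- \frac{1}{4}}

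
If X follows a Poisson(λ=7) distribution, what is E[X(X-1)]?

E[X(X-1)] = E[X² - X] = E[X²] - E[X]
E[X] = 7
E[X²] = Var(X) + (E[X])² = 7 + (7)² = 56
E[X(X-1)] = 56 - 7 = 49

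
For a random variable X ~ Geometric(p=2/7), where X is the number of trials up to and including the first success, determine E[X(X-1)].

E[X(X-1)] = E[X² - X] = E[X²] - E[X]
E[X] = \frac{7}{2}
E[X²] = Var(X) + (E[X])² = \frac{35}{4} + (\frac{7}{2})² = 21
E[X(X-1)] = 21 - \frac{7}{2} = \frac{35}{2}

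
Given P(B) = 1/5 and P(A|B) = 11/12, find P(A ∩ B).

By definition, P(A|B) = P(A ∩ B) / P(B)
So P(A ∩ B) = P(A|B) × P(B)
= 11/12 × 1/5
= 11/60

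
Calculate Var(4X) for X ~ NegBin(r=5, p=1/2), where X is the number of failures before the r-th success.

For X ~ NegBin(r=5, p=1/2), where X is the number of failures before the r-th success:
Var(X) = 10
Var(4X) = (4)² × Var(X) = 16 × 10 = 160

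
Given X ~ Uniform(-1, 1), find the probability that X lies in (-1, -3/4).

P(-1 < X < -3/4) = ∫_{-1}^{-3/4} f(x) dx
where f(x) = \frac{1}{2}
= \frac{1}{8}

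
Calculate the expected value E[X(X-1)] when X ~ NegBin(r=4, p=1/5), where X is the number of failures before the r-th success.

E[X(X-1)] = E[X² - X] = E[X²] - E[X]
E[X] = 16
E[X²] = Var(X) + (E[X])² = 80 + (16)² = 336
E[X(X-1)] = 336 - 16 = 320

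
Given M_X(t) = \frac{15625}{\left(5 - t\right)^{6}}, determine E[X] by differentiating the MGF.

To find E[X], compute M^(1)(0):
M^(1)(t) = \frac{93750}{\left(5 - t\right)^{7}}
M^(1)(0) = \frac{6}{5}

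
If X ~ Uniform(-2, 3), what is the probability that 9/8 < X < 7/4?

P(9/8 < X < 7/4) = ∫_{9/8}^{7/4} f(x) dx
where f(x) = \frac{1}{5}
= \frac{1}{8}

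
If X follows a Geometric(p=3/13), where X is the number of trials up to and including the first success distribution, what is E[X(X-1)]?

E[X(X-1)] = E[X² - X] = E[X²] - E[X]
E[X] = \frac{13}{3}
E[X²] = Var(X) + (E[X])² = \frac{130}{9} + (\frac{13}{3})² = \frac{299}{9}
E[X(X-1)] = \frac{299}{9} - \frac{13}{3} = \frac{260}{9}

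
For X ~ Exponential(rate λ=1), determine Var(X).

For X ~ Exponential(rate λ=1):
Var(X) = 1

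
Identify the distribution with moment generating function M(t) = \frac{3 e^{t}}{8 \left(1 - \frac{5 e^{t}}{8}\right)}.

The MGF M(t) = \frac{3 e^{t}}{8 \left(1 - \frac{5 e^{t}}{8}\right)} is the standard form for the Geometric distribution.
Comparing with the known MGF formula identifies: Geometric(p=3/8), X = trial number of first success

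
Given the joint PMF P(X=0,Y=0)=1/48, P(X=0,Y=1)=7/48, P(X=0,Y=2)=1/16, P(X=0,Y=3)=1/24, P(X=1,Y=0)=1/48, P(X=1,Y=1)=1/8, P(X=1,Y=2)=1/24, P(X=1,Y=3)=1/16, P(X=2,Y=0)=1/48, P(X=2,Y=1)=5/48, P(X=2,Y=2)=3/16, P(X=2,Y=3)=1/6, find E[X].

First find marginal of X:
P(X=0) = 13/48
P(X=1) = 1/4
P(X=2) = 23/48
E[X] = 0 × 13/48 + 1 × 1/4 + 2 × 23/48 = 29/24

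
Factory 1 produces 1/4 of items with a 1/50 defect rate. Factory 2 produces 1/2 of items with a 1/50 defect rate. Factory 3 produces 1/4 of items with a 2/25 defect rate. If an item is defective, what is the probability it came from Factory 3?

Using Bayes' theorem:
P(F1) = 1/4, P(D|F1) = 1/50
P(F2) = 1/2, P(D|F2) = 1/50
P(F3) = 1/4, P(D|F3) = 2/25
P(D) = P(D|F1)P(F1) + P(D|F2)P(F2) + P(D|F3)P(F3)
     = \frac{7}{200}
P(F3|D) = P(D|F3)P(F3) / P(D)
= \frac{4}{7}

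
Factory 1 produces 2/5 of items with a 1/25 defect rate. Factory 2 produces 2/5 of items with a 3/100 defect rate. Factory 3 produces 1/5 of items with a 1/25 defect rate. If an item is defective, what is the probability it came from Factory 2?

Using Bayes' theorem:
P(F1) = 2/5, P(D|F1) = 1/25
P(F2) = 2/5, P(D|F2) = 3/100
P(F3) = 1/5, P(D|F3) = 1/25
P(D) = P(D|F1)P(F1) + P(D|F2)P(F2) + P(D|F3)P(F3)
     = \frac{9}{250}
P(F2|D) = P(D|F2)P(F2) / P(D)
= \frac{1}{3}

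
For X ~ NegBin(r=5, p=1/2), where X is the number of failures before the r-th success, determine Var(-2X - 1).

For X ~ NegBin(r=5, p=1/2), where X is the number of failures before the r-th success:
Var(X) = 10
Var(-2X - 1) = (-2)² × Var(X) = 4 × 10 = 40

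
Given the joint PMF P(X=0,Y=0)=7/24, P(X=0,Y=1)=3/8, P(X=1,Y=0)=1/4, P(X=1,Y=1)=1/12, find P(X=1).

P(X=1) = P(X=1,Y=0) + P(X=1,Y=1)
= 1/4 + 1/12
= 1/3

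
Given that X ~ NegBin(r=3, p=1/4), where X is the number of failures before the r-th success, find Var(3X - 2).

For X ~ NegBin(r=3, p=1/4), where X is the number of failures before the r-th success:
Var(X) = 36
Var(3X - 2) = (3)² × Var(X) = 9 × 36 = 324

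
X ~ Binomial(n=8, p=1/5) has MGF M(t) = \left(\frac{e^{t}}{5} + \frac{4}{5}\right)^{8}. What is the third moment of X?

To find E[X^3], compute M^(3)(0):
M^(1)(t) = \frac{8 \left(\frac{e^{t}}{5} + \frac{4}{5}\right)^{7} e^{t}}{5}
M^(2)(t) = \frac{8 \left(\frac{e^{t}}{5} + \frac{4}{5}\right)^{7} e^{t}}{5} + \frac{56 \left(\frac{e^{t}}{5} + \frac{4}{5}\right)^{6} e^{2 t}}{25}
M^(3)(t) = \frac{8 \left(\frac{e^{t}}{5} + \frac{4}{5}\right)^{7} e^{t}}{5} + \frac{168 \left(\frac{e^{t}}{5} + \frac{4}{5}\right)^{6} e^{2 t}}{25} + \frac{336 \left(\frac{e^{t}}{5} + \frac{4}{5}\right)^{5} e^{3 t}}{125}
M^(3)(0) = \frac{1376}{125}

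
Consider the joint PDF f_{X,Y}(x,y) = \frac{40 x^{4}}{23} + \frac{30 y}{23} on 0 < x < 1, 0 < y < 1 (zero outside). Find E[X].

E[X] = ∫_0^1 ∫_0^1 x × f(x,y) dy dx
= ∫_0^1 ∫_0^1 x × (\frac{40 x^{4}}{23} + \frac{30 y}{23}) dy dx
= \frac{85}{138}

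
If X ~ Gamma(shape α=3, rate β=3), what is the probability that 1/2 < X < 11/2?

P(1/2 < X < 11/2) = ∫_{1/2}^{11/2} f(x) dx
where f(x) = \frac{27 x^{2} e^{- 3 x}}{2}
= \frac{-1229 + 29 e^{15}}{8 e^{\frac{33}{2}}}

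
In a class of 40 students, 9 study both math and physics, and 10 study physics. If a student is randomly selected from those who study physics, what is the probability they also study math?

P(A ∩ B) = 9/40
P(B) = 10/40 = 1/4
P(A|B) = P(A ∩ B) / P(B) = (9/40) / (1/4) = 9/10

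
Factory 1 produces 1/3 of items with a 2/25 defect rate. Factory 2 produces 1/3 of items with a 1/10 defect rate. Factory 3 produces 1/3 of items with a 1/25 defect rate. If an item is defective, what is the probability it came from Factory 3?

Using Bayes' theorem:
P(F1) = 1/3, P(D|F1) = 2/25
P(F2) = 1/3, P(D|F2) = 1/10
P(F3) = 1/3, P(D|F3) = 1/25
P(D) = P(D|F1)P(F1) + P(D|F2)P(F2) + P(D|F3)P(F3)
     = \frac{11}{150}
P(F3|D) = P(D|F3)P(F3) / P(D)
= \frac{2}{11}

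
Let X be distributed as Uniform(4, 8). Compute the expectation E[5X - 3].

For X ~ Uniform(4, 8):
E[X] = 6
E[5X - 3] = 5 × E[X] - 3 = 27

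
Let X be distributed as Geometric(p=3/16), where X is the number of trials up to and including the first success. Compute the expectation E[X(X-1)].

E[X(X-1)] = E[X² - X] = E[X²] - E[X]
E[X] = \frac{16}{3}
E[X²] = Var(X) + (E[X])² = \frac{208}{9} + (\frac{16}{3})² = \frac{464}{9}
E[X(X-1)] = \frac{464}{9} - \frac{16}{3} = \frac{416}{9}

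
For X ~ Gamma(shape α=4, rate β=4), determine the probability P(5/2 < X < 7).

P(5/2 < X < 7) = ∫_{5/2}^{7} f(x) dx
where f(x) = \frac{128 x^{3} e^{- 4 x}}{3}
= \frac{-12239 + 683 e^{18}}{3 e^{28}}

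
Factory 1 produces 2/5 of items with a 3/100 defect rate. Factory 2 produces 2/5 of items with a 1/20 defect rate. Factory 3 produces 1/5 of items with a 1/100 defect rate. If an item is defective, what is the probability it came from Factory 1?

Using Bayes' theorem:
P(F1) = 2/5, P(D|F1) = 3/100
P(F2) = 2/5, P(D|F2) = 1/20
P(F3) = 1/5, P(D|F3) = 1/100
P(D) = P(D|F1)P(F1) + P(D|F2)P(F2) + P(D|F3)P(F3)
     = \frac{17}{500}
P(F1|D) = P(D|F1)P(F1) / P(D)
= \frac{6}{17}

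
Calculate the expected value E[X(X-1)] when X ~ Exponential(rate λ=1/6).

E[X(X-1)] = E[X² - X] = E[X²] - E[X]
E[X] = 6
E[X²] = Var(X) + (E[X])² = 36 + (6)² = 72
E[X(X-1)] = 72 - 6 = 66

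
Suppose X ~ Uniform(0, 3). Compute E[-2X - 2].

For X ~ Uniform(0, 3):
E[X] = \frac{3}{2}
E[-2X - 2] = -2 × E[X] - 2 = -5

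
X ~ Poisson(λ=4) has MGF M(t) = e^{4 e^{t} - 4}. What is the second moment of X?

To find E[X^2], compute M^(2)(0):
M^(1)(t) = 4 e^{t} e^{4 e^{t} - 4}
M^(2)(t) = 16 e^{2 t} e^{4 e^{t} - 4} + 4 e^{t} e^{4 e^{t} - 4}
M^(2)(0) = 20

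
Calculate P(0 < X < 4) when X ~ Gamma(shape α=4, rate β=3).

P(0 < X < 4) = ∫_{0}^{4} f(x) dx
where f(x) = \frac{27 x^{3} e^{- 3 x}}{2}
= 1 - \frac{373}{e^{12}}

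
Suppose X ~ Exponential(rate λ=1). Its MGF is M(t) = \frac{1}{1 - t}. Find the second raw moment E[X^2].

To find E[X^2], compute M^(2)(0):
M^(1)(t) = \frac{1}{\left(1 - t\right)^{2}}
M^(2)(t) = \frac{2}{\left(1 - t\right)^{3}}
M^(2)(0) = 2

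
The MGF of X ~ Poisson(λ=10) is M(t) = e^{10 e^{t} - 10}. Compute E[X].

To find E[X], compute M^(1)(0):
M^(1)(t) = 10 e^{t} e^{10 e^{t} - 10}
M^(1)(0) = 10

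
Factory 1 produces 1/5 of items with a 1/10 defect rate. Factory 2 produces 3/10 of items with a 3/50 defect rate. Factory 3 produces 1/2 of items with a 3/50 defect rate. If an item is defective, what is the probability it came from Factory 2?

Using Bayes' theorem:
P(F1) = 1/5, P(D|F1) = 1/10
P(F2) = 3/10, P(D|F2) = 3/50
P(F3) = 1/2, P(D|F3) = 3/50
P(D) = P(D|F1)P(F1) + P(D|F2)P(F2) + P(D|F3)P(F3)
     = \frac{17}{250}
P(F2|D) = P(D|F2)P(F2) / P(D)
= \frac{9}{34}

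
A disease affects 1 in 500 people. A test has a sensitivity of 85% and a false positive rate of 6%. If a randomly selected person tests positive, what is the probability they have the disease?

Let D = the rare event, + = positive/flagged.
P(D) = 1/500
P(+|D) = 85/100 = 17/20
P(+|D') = 6/100 = 3/50
P(+) = P(+|D)P(D) + P(+|D')P(D')
     = \frac{17}{20} × \frac{1}{500} + \frac{3}{50} × \frac{499}{500}
     = \frac{3079}{50000}
P(D|+) = P(+|D)P(D)/P(+) = \frac{85}{3079}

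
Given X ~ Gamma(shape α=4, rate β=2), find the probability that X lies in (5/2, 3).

P(5/2 < X < 3) = ∫_{5/2}^{3} f(x) dx
where f(x) = \frac{8 x^{3} e^{- 2 x}}{3}
= \frac{-183 + 118 e}{3 e^{6}}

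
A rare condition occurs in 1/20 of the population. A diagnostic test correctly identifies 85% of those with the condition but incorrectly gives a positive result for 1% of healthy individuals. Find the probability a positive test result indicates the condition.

Let D = the rare event, + = positive/flagged.
P(D) = 1/20
P(+|D) = 85/100 = 17/20
P(+|D') = 1/100
P(+) = P(+|D)P(D) + P(+|D')P(D')
     = \frac{17}{20} × \frac{1}{20} + \frac{1}{100} × \frac{19}{20}
     = \frac{13}{250}
P(D|+) = P(+|D)P(D)/P(+) = \frac{85}{104}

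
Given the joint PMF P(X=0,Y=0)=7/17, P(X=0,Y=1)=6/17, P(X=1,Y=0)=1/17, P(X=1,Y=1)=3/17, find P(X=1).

P(X=1) = P(X=1,Y=0) + P(X=1,Y=1)
= 1/17 + 3/17
= 4/17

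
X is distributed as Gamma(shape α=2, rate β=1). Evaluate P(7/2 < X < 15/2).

P(7/2 < X < 15/2) = ∫_{7/2}^{15/2} f(x) dx
where f(x) = x e^{- x}
= \frac{-17 + 9 e^{4}}{2 e^{\frac{15}{2}}}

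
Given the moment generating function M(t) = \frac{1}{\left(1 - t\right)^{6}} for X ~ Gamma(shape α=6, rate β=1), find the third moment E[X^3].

To find E[X^3], compute M^(3)(0):
M^(1)(t) = \frac{6}{\left(1 - t\right)^{7}}
M^(2)(t) = \frac{42}{\left(1 - t\right)^{8}}
M^(3)(t) = \frac{336}{\left(1 - t\right)^{9}}
M^(3)(0) = 336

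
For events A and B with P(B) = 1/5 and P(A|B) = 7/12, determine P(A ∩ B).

By definition, P(A|B) = P(A ∩ B) / P(B)
So P(A ∩ B) = P(A|B) × P(B)
= 7/12 × 1/5
= 7/60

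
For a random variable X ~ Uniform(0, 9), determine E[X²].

Using the identity E[X²] = Var(X) + (E[X])²:
E[X] = \frac{9}{2}
Var(X) = \frac{27}{4}
E[X²] = \frac{27}{4} + (\frac{9}{2})²
= 27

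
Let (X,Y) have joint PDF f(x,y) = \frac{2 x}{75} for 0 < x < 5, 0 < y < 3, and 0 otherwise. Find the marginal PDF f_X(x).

f_X(x) = ∫_0^3 f(x,y) dy
= ∫_0^3 \frac{2 x}{75} dy
= \frac{2 x}{25} for 0 < x < 5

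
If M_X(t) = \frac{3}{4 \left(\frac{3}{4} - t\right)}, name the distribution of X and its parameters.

The MGF M(t) = \frac{3}{4 \left(\frac{3}{4} - t\right)} is the standard form for the Exponential distribution.
Comparing with the known MGF formula identifies: Exponential(rate λ=3/4)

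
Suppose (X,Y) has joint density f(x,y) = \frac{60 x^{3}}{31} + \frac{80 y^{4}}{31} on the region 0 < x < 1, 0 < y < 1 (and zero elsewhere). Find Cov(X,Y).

E[XY] = ∫∫ xy × f(x,y) dx dy = \frac{38}{93}
E[X] = \frac{20}{31}
E[Y] = \frac{125}{186}
Cov(X,Y) = E[XY] - E[X]E[Y] = - \frac{24}{961}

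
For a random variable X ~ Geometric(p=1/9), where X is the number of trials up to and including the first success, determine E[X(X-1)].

E[X(X-1)] = E[X² - X] = E[X²] - E[X]
E[X] = 9
E[X²] = Var(X) + (E[X])² = 72 + (9)² = 153
E[X(X-1)] = 153 - 9 = 144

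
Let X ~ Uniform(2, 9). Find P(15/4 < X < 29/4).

P(15/4 < X < 29/4) = ∫_{15/4}^{29/4} f(x) dx
where f(x) = \frac{1}{7}
= \frac{1}{2}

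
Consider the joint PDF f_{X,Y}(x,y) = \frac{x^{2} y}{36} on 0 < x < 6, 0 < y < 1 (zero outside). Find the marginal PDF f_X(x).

f_X(x) = ∫_0^1 f(x,y) dy
= ∫_0^1 \frac{x^{2} y}{36} dy
= \frac{x^{2}}{72} for 0 < x < 6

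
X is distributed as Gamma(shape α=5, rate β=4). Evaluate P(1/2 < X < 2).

P(1/2 < X < 2) = ∫_{1/2}^{2} f(x) dx
where f(x) = \frac{128 x^{4} e^{- 4 x}}{3}
= \frac{-297 + 7 e^{6}}{e^{8}}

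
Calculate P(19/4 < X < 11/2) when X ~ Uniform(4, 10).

P(19/4 < X < 11/2) = ∫_{19/4}^{11/2} f(x) dx
where f(x) = \frac{1}{6}
= \frac{1}{8}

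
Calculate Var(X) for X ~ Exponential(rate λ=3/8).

For X ~ Exponential(rate λ=3/8):
Var(X) = \frac{64}{9}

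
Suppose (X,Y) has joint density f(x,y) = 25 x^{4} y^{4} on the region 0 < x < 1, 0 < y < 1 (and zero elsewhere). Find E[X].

E[X] = ∫_0^1 ∫_0^1 x × f(x,y) dy dx
= ∫_0^1 ∫_0^1 x × (25 x^{4} y^{4}) dy dx
= \frac{5}{6}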